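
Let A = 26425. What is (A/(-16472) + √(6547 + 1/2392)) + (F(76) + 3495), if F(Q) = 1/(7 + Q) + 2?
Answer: 4778837669/1367176 + 55*√3095846/1196 ≈ 3576.3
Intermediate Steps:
F(Q) = 2 + 1/(7 + Q)
(A/(-16472) + √(6547 + 1/2392)) + (F(76) + 3495) = (26425/(-16472) + √(6547 + 1/2392)) + ((15 + 2*76)/(7 + 76) + 3495) = (26425*(-1/16472) + √(6547 + 1/2392)) + ((15 + 152)/83 + 3495) = (-26425/16472 + √(15660425/2392)) + ((1/83)*167 + 3495) = (-26425/16472 + 55*√3095846/1196) + (167/83 + 3495) = (-26425/16472 + 55*√3095846/1196) + 290252/83 = 4778837669/1367176 + 55*√3095846/1196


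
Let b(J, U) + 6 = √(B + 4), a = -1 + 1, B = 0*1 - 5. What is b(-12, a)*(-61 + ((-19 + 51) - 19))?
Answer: 288 - 48*I ≈ 288.0 - 48.0*I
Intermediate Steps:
B = -5 (B = 0 - 5 = -5)
a = 0
b(J, U) = -6 + I (b(J, U) = -6 + √(-5 + 4) = -6 + √(-1) = -6 + I)
b(-12, a)*(-61 + ((-19 + 51) - 19)) = (-6 + I)*(-61 + ((-19 + 51) - 19)) = (-6 + I)*(-61 + (32 - 19)) = (-6 + I)*(-61 + 13) = (-6 + I)*(-48) = 288 - 48*I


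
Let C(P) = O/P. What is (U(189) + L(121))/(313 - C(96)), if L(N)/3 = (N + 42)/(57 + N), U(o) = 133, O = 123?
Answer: 386608/887775 ≈ 0.43548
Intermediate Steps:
C(P) = 123/P
L(N) = 3*(42 + N)/(57 + N) (L(N) = 3*((N + 42)/(57 + N)) = 3*((42 + N)/(57 + N)) = 3*(42 + N)/(57 + N))
(U(189) + L(121))/(313 - C(96)) = (133 + 3*(42 + 121)/(57 + 121))/(313 - 123/96) = (133 + 3*163/178)/(313 - 123/96) = (133 + 3*(1/178)*163)/(313 - 1*41/32) = (133 + 489/178)/(313 - 41/32) = 24163/(178*(9975/32)) = (24163/178)*(32/9975) = 386608/887775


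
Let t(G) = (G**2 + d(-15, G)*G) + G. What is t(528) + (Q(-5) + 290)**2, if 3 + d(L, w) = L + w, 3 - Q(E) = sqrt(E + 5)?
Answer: 634441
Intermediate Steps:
Q(E) = 3 - sqrt(5 + E) (Q(E) = 3 - sqrt(E + 5) = 3 - sqrt(5 + E))
d(L, w) = -3 + L + w (d(L, w) = -3 + (L + w) = -3 + L + w)
t(G) = G + G**2 + G*(-18 + G) (t(G) = (G**2 + (-3 - 15 + G)*G) + G = (G**2 + (-18 + G)*G) + G = (G**2 + G*(-18 + G)) + G = G + G**2 + G*(-18 + G))
t(528) + (Q(-5) + 290)**2 = 528*(-17 + 2*528) + ((3 - sqrt(5 - 5)) + 290)**2 = 528*(-17 + 1056) + ((3 - sqrt(0)) + 290)**2 = 528*1039 + ((3 - 1*0) + 290)**2 = 548592 + ((3 + 0) + 290)**2 = 548592 + (3 + 290)**2 = 548592 + 293**2 = 548592 + 85849 = 634441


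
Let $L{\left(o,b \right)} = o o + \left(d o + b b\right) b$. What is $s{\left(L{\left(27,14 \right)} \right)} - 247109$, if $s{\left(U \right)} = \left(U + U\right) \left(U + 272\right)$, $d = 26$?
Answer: $360821837$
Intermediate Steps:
$L{\left(o,b \right)} = o^{2} + b \left(b^{2} + 26 o\right)$ ($L{\left(o,b \right)} = o o + \left(26 o + b b\right) b = o^{2} + \left(26 o + b^{2}\right) b = o^{2} + \left(b^{2} + 26 o\right) b = o^{2} + b \left(b^{2} + 26 o\right)$)
$s{\left(U \right)} = 2 U \left(272 + U\right)$
$s{\left(L{\left(27,14 \right)} \right)} - 247109 = 2 \left(14^{3} + 27^{2} + 26 \cdot 14 \cdot 27\right) \left(272 + \left(14^{3} + 27^{2} + 26 \cdot 14 \cdot 27\right)\right) - 247109 = 2 \left(2744 + 729 + 9828\right) \left(272 + \left(2744 + 729 + 9828\right)\right) - 247109 = 2 \cdot 13301 \left(272 + 13301\right) - 247109 = 2 \cdot 13301 \cdot 13573 - 247109 = 361068946 - 247109 = 360821837$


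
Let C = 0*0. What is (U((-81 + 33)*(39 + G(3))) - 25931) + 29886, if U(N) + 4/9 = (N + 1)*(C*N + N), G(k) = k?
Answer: 36595751/9 ≈ 4.0662e+6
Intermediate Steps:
C = 0
U(N) = -4/9 + N*(1 + N) (U(N) = -4/9 + (N + 1)*(0*N + N) = -4/9 + (1 + N)*(0 + N) = -4/9 + (1 + N)*N = -4/9 + N*(1 + N))
(U((-81 + 33)*(39 + G(3))) - 25931) + 29886 = ((-4/9 + (-81 + 33)*(39 + 3) + ((-81 + 33)*(39 + 3))**2) - 25931) + 29886 = ((-4/9 - 48*42 + (-48*42)**2) - 25931) + 29886 = ((-4/9 - 2016 + (-2016)**2) - 25931) + 29886 = ((-4/9 - 2016 + 4064256) - 25931) + 29886 = (36560156/9 - 25931) + 29886 = 36326777/9 + 29886 = 36595751/9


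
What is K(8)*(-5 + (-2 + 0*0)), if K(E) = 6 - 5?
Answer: -7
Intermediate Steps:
K(E) = 1
K(8)*(-5 + (-2 + 0*0)) = 1*(-5 + (-2 + 0*0)) = 1*(-5 + (-2 + 0)) = 1*(-5 - 2) = 1*(-7) = -7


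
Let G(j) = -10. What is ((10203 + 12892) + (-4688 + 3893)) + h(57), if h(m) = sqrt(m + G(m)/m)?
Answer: 22300 + sqrt(184623)/57 ≈ 22308.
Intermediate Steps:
h(m) = sqrt(m - 10/m)
((10203 + 12892) + (-4688 + 3893)) + h(57) = ((10203 + 12892) + (-4688 + 3893)) + sqrt(57 - 10/57) = (23095 - 795) + sqrt(57 - 10*1/57) = 22300 + sqrt(57 - 10/57) = 22300 + sqrt(3239/57) = 22300 + sqrt(184623)/57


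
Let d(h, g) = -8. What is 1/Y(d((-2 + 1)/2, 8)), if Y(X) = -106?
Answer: -1/106 ≈ -0.0094340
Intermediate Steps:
1/Y(d((-2 + 1)/2, 8)) = 1/(-106) = -1/106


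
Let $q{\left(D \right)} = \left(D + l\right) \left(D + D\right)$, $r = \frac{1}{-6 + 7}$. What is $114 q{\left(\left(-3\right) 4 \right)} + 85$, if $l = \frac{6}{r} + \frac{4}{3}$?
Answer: $12853$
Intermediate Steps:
$r = 1$ ($r = 1^{-1} = 1$)
$l = \frac{22}{3}$ ($l = \frac{6}{1} + \frac{4}{3} = 6 \cdot 1 + 4 \cdot \frac{1}{3} = 6 + \frac{4}{3} = \frac{22}{3} \approx 7.3333$)
$q{\left(D \right)} = 2 D \left(\frac{22}{3} + D\right)$ ($q{\left(D \right)} = \left(D + \frac{22}{3}\right) \left(D + D\right) = \left(\frac{22}{3} + D\right) 2 D = 2 D \left(\frac{22}{3} + D\right)$)
$114 q{\left(\left(-3\right) 4 \right)} + 85 = 114 \frac{2 \left(\left(-3\right) 4\right) \left(22 + 3 \left(\left(-3\right) 4\right)\right)}{3} + 85 = 114 \cdot \frac{2}{3} \left(-12\right) \left(22 + 3 \left(-12\right)\right) + 85 = 114 \cdot \frac{2}{3} \left(-12\right) \left(22 - 36\right) + 85 = 114 \cdot \frac{2}{3} \left(-12\right) \left(-14\right) + 85 = 114 \cdot 112 + 85 = 12768 + 85 = 12853$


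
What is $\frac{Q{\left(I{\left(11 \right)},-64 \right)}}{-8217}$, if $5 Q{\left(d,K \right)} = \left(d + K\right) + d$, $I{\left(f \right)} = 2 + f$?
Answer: $\frac{38}{41085} \approx 0.00092491$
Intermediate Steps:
$Q{\left(d,K \right)} = \frac{K}{5} + \frac{2 d}{5}$ ($Q{\left(d,K \right)} = \frac{\left(d + K\right) + d}{5} = \frac{\left(K + d\right) + d}{5} = \frac{K + 2 d}{5} = \frac{K}{5} + \frac{2 d}{5}$)
$\frac{Q{\left(I{\left(11 \right)},-64 \right)}}{-8217} = \frac{\frac{1}{5} \left(-64\right) + \frac{2 \left(2 + 11\right)}{5}}{-8217} = \left(- \frac{64}{5} + \frac{2}{5} \cdot 13\right) \left(- \frac{1}{8217}\right) = \left(- \frac{64}{5} + \frac{26}{5}\right) \left(- \frac{1}{8217}\right) = \left(- \frac{38}{5}\right) \left(- \frac{1}{8217}\right) = \frac{38}{41085}$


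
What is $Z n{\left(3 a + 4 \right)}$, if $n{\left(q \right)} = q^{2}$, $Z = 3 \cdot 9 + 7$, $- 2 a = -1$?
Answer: $\frac{2057}{2} \approx 1028.5$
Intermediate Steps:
$a = \frac{1}{2}$ ($a = \left(- \frac{1}{2}\right) \left(-1\right) = \frac{1}{2} \approx 0.5$)
$Z = 34$ ($Z = 27 + 7 = 34$)
$Z n{\left(3 a + 4 \right)} = 34 \left(3 \cdot \frac{1}{2} + 4\right)^{2} = 34 \left(\frac{3}{2} + 4\right)^{2} = 34 \left(\frac{11}{2}\right)^{2} = 34 \cdot \frac{121}{4} = \frac{2057}{2}$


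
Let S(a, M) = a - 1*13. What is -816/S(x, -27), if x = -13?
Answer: 408/13 ≈ 31.385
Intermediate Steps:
S(a, M) = -13 + a (S(a, M) = a - 13 = -13 + a)
-816/S(x, -27) = -816/(-13 - 13) = -816/(-26) = -816*(-1/26) = 408/13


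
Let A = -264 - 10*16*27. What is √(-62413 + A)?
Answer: I*√66997 ≈ 258.84*I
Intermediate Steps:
A = -4584 (A = -264 - 160*27 = -264 - 4320 = -4584)
√(-62413 + A) = √(-62413 - 4584) = √(-66997) = I*√66997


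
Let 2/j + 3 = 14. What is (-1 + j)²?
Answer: 81/121 ≈ 0.66942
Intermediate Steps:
j = 2/11 (j = 2/(-3 + 14) = 2/11 ≈ 0.18182)
(-1 + j)² = (-1 + 2/11)² = (-9/11)² = 81/121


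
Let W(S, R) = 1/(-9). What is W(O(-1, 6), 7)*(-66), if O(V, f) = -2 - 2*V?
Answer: 22/3 ≈ 7.3333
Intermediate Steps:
W(S, R) = -1/9
W(O(-1, 6), 7)*(-66) = -1/9*(-66) = 22/3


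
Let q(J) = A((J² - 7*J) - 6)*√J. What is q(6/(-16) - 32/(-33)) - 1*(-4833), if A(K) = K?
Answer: 4833 - 683663*√10362/9199872 ≈ 4825.4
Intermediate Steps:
q(J) = √J*(-6 + J² - 7*J) (q(J) = ((J² - 7*J) - 6)*√J = (-6 + J² - 7*J)*√J = √J*(-6 + J² - 7*J))
q(6/(-16) - 32/(-33)) - 1*(-4833) = √(6/(-16) - 32/(-33))*(-6 + (6/(-16) - 32/(-33))² - 7*(6/(-16) - 32/(-33))) - 1*(-4833) = √(6*(-1/16) - 32*(-1/33))*(-6 + (6*(-1/16) - 32*(-1/33))² - 7*(6*(-1/16) - 32*(-1/33))) + 4833 = √(-3/8 + 32/33)*(-6 + (-3/8 + 32/33)² - 7*(-3/8 + 32/33)) + 4833 = √(157/264)*(-6 + (157/264)² - 7*157/264) + 4833 = (√10362/132)*(-6 + 24649/69696 - 1099/264) + 4833 = (√10362/132)*(-683663/69696) + 4833 = -683663*√10362/9199872 + 4833 = 4833 - 683663*√10362/9199872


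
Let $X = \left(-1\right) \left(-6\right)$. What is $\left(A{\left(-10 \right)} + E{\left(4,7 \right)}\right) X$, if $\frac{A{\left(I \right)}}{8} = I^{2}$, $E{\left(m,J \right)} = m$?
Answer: $4824$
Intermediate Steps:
$A{\left(I \right)} = 8 I^{2}$
$X = 6$
$\left(A{\left(-10 \right)} + E{\left(4,7 \right)}\right) X = \left(8 \left(-10\right)^{2} + 4\right) 6 = \left(8 \cdot 100 + 4\right) 6 = \left(800 + 4\right) 6 = 804 \cdot 6 = 4824$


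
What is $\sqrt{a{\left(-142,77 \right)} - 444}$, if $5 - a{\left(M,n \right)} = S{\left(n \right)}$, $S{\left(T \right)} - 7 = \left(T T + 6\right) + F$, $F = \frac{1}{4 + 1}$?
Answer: $\frac{i \sqrt{159530}}{5} \approx 79.882 i$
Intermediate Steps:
$F = \frac{1}{5} \approx 0.2$
$S{\left(T \right)} = \frac{66}{5} + T^{2}$ ($S{\left(T \right)} = 7 + \left(\left(T T + 6\right) + \frac{1}{5}\right) = 7 + \left(\left(T^{2} + 6\right) + \frac{1}{5}\right) = 7 + \left(\left(6 + T^{2}\right) + \frac{1}{5}\right) = 7 + \left(\frac{31}{5} + T^{2}\right) = \frac{66}{5} + T^{2}$)
$a{\left(M,n \right)} = - \frac{41}{5} - n^{2}$ ($a{\left(M,n \right)} = 5 - \left(\frac{66}{5} + n^{2}\right) = - \frac{41}{5} - n^{2}$)
$\sqrt{a{\left(-142,77 \right)} - 444} = \sqrt{\left(- \frac{41}{5} - 77^{2}\right) - 444} = \sqrt{\left(- \frac{41}{5} - 5929\right) - 444} = \sqrt{- \frac{29686}{5} - 444} = \sqrt{- \frac{31906}{5}} = \frac{i \sqrt{159530}}{5}$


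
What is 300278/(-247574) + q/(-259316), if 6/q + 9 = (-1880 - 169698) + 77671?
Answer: -1828236706369831/1507349437636936 ≈ -1.2129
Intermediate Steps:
q = -3/46958 (q = 6/(-9 + ((-1880 - 169698) + 77671)) = 6/(-9 + (-171578 + 77671)) = 6/(-9 - 93907) = 6/(-93916) = 6*(-1/93916) = -3/46958 ≈ -6.3887e-5)
300278/(-247574) + q/(-259316) = 300278/(-247574) - 3/46958/(-259316) = 300278*(-1/247574) - 3/46958*(-1/259316) = -150139/123787 + 3/12176960728 = -1828236706369831/1507349437636936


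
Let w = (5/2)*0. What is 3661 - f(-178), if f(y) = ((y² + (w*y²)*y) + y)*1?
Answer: -27845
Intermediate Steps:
w = 0 (w = (5*(½))*0 = (5/2)*0 = 0)
f(y) = y + y² (f(y) = ((y² + (0*y²)*y) + y)*1 = ((y² + 0*y) + y)*1 = ((y² + 0) + y)*1 = (y² + y)*1 = (y + y²)*1 = y + y²)
3661 - f(-178) = 3661 - (-178)*(1 - 178) = 3661 - (-178)*(-177) = 3661 - 1*31506 = 3661 - 31506 = -27845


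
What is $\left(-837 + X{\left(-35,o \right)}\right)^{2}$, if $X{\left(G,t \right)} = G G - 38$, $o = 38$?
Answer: $122500$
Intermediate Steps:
$X{\left(G,t \right)} = -38 + G^{2}$ ($X{\left(G,t \right)} = G^{2} - 38 = -38 + G^{2}$)
$\left(-837 + X{\left(-35,o \right)}\right)^{2} = \left(-837 - \left(38 - \left(-35\right)^{2}\right)\right)^{2} = \left(-837 + \left(-38 + 1225\right)\right)^{2} = \left(-837 + 1187\right)^{2} = 350^{2} = 122500$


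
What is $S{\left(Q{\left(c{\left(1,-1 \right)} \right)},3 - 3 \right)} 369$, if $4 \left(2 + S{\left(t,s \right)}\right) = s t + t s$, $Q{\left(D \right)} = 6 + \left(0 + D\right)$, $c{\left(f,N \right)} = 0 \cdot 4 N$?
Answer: $-738$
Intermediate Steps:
$c{\left(f,N \right)} = 0$ ($c{\left(f,N \right)} = 0 N = 0$)
$Q{\left(D \right)} = 6 + D$
$S{\left(t,s \right)} = -2 + \frac{s t}{2}$ ($S{\left(t,s \right)} = -2 + \frac{s t + t s}{4} = -2 + \frac{s t + s t}{4} = -2 + \frac{2 s t}{4} = -2 + \frac{s t}{2}$)
$S{\left(Q{\left(c{\left(1,-1 \right)} \right)},3 - 3 \right)} 369 = \left(-2 + \frac{\left(3 - 3\right) \left(6 + 0\right)}{2}\right) 369 = \left(-2 + \frac{1}{2} \left(3 - 3\right) 6\right) 369 = \left(-2 + \frac{1}{2} \cdot 0 \cdot 6\right) 369 = \left(-2 + 0\right) 369 = \left(-2\right) 369 = -738$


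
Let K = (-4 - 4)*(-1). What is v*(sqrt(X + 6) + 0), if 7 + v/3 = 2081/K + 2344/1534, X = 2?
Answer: 4687653*sqrt(2)/3068 ≈ 2160.8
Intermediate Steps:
K = 8 (K = -8*(-1) = 8)
v = 4687653/6136 (v = -21 + 3*(2081/8 + 2344/1534) = -21 + 3*(2081*(1/8) + 2344*(1/1534)) = -21 + 3*(2081/8 + 1172/767) = -21 + 3*(1605503/6136) = -21 + 4816509/6136 = 4687653/6136 ≈ 763.96)
v*(sqrt(X + 6) + 0) = 4687653*(sqrt(2 + 6) + 0)/6136 = 4687653*(sqrt(8) + 0)/6136 = 4687653*(2*sqrt(2) + 0)/6136 = 4687653*(2*sqrt(2))/6136 = 4687653*sqrt(2)/3068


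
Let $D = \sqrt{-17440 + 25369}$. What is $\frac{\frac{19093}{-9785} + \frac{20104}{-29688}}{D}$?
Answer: $- \frac{95443828 \sqrt{881}}{95972972805} \approx -0.029518$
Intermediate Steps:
$D = 3 \sqrt{881}$ ($D = \sqrt{7929} = 3 \sqrt{881} \approx 89.045$)
$\frac{\frac{19093}{-9785} + \frac{20104}{-29688}}{D} = \frac{\frac{19093}{-9785} + \frac{20104}{-29688}}{3 \sqrt{881}} = \left(19093 \left(- \frac{1}{9785}\right) + 20104 \left(- \frac{1}{29688}\right)\right) \frac{\sqrt{881}}{2643} = \left(- \frac{19093}{9785} - \frac{2513}{3711}\right) \frac{\sqrt{881}}{2643} = - \frac{95443828 \frac{\sqrt{881}}{2643}}{36312135} = - \frac{95443828 \sqrt{881}}{95972972805}$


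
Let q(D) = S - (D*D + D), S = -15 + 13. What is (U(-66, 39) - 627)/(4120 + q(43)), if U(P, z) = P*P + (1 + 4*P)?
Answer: 1733/1113 ≈ 1.5571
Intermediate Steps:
S = -2
U(P, z) = 1 + P**2 + 4*P (U(P, z) = P**2 + (1 + 4*P) = 1 + P**2 + 4*P)
q(D) = -2 - D - D**2 (q(D) = -2 - (D*D + D) = -2 - (D**2 + D) = -2 - (D + D**2) = -2 + (-D - D**2) = -2 - D - D**2)
(U(-66, 39) - 627)/(4120 + q(43)) = ((1 + (-66)**2 + 4*(-66)) - 627)/(4120 + (-2 - 1*43 - 1*43**2)) = ((1 + 4356 - 264) - 627)/(4120 + (-2 - 43 - 1*1849)) = (4093 - 627)/(4120 + (-2 - 43 - 1849)) = 3466/(4120 - 1894) = 3466/2226 = 3466*(1/2226) = 1733/1113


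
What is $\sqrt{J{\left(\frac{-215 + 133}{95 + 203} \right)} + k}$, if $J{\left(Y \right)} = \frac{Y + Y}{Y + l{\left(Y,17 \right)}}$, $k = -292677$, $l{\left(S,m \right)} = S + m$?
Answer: $\frac{i \sqrt{1758228303459}}{2451} \approx 541.0 i$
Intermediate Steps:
$J{\left(Y \right)} = \frac{2 Y}{17 + 2 Y}$ ($J{\left(Y \right)} = \frac{Y + Y}{Y + \left(Y + 17\right)} = \frac{2 Y}{Y + \left(17 + Y\right)} = \frac{2 Y}{17 + 2 Y}$)
$\sqrt{J{\left(\frac{-215 + 133}{95 + 203} \right)} + k} = \sqrt{\frac{2 \frac{-215 + 133}{95 + 203}}{17 + 2 \frac{-215 + 133}{95 + 203}} - 292677} = \sqrt{\frac{2 \left(- \frac{82}{298}\right)}{17 + 2 \left(- \frac{82}{298}\right)} - 292677} = \sqrt{\frac{2 \left(\left(-82\right) \frac{1}{298}\right)}{17 + 2 \left(\left(-82\right) \frac{1}{298}\right)} - 292677} = \sqrt{2 \left(- \frac{41}{149}\right) \frac{1}{17 + 2 \left(- \frac{41}{149}\right)} - 292677} = \sqrt{2 \left(- \frac{41}{149}\right) \frac{1}{17 - \frac{82}{149}} - 292677} = \sqrt{2 \left(- \frac{41}{149}\right) \frac{1}{\frac{2451}{149}} - 292677} = \sqrt{2 \left(- \frac{41}{149}\right) \frac{149}{2451} - 292677} = \sqrt{- \frac{82}{2451} - 292677} = \sqrt{- \frac{717351409}{2451}} = \frac{i \sqrt{1758228303459}}{2451}$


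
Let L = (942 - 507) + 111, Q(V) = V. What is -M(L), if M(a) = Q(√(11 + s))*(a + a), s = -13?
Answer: -1092*I*√2 ≈ -1544.3*I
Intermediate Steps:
L = 546 (L = 435 + 111 = 546)
M(a) = 2*I*a*√2 (M(a) = √(11 - 13)*(a + a) = √(-2)*(2*a) = (I*√2)*(2*a) = 2*I*a*√2)
-M(L) = -2*I*546*√2 = -1092*I*√2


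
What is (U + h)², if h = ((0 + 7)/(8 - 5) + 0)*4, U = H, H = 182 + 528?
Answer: 4656964/9 ≈ 5.1744e+5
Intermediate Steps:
H = 710
U = 710
h = 28/3 (h = (7/3 + 0)*4 = (7/3)*4 = 28/3 ≈ 9.3333)
(U + h)² = (710 + 28/3)² = (2158/3)² = 4656964/9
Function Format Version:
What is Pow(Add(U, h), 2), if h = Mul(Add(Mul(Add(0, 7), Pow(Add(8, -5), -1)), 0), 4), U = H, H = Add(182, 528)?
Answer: Rational(4656964, 9) ≈ 5.1744e+5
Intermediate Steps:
H = 710
U = 710
h = Rational(28, 3) (h = Mul(Add(Mul(7, Pow(3, -1)), 0), 4) = Mul(Add(Mul(7, Rational(1, 3)), 0), 4) = Mul(Add(Rational(7, 3), 0), 4) = Mul(Rational(7, 3), 4) = Rational(28, 3) ≈ 9.3333)
Pow(Add(U, h), 2) = Pow(Add(710, Rational(28, 3)), 2) = Pow(Rational(2158, 3), 2) = Rational(4656964, 9)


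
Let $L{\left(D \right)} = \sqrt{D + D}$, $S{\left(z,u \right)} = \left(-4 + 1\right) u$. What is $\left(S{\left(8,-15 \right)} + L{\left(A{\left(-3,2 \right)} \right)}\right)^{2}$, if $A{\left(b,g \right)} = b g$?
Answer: $2013 + 180 i \sqrt{3} \approx 2013.0 + 311.77 i$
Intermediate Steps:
$S{\left(z,u \right)} = - 3 u$
$L{\left(D \right)} = \sqrt{2} \sqrt{D}$ ($L{\left(D \right)} = \sqrt{2 D} = \sqrt{2} \sqrt{D}$)
$\left(S{\left(8,-15 \right)} + L{\left(A{\left(-3,2 \right)} \right)}\right)^{2} = \left(\left(-3\right) \left(-15\right) + \sqrt{2} \sqrt{\left(-3\right) 2}\right)^{2} = \left(45 + \sqrt{2} \sqrt{-6}\right)^{2} = \left(45 + \sqrt{2} i \sqrt{6}\right)^{2} = \left(45 + 2 i \sqrt{3}\right)^{2}$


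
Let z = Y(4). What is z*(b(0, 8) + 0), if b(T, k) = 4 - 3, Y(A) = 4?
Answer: 4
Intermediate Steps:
z = 4
b(T, k) = 1
z*(b(0, 8) + 0) = 4*(1 + 0) = 4*1 = 4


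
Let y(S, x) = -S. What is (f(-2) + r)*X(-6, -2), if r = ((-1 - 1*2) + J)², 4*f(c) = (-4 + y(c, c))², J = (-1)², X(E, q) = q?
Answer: -10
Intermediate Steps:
J = 1
f(c) = (-4 - c)²/4
r = 4 (r = ((-1 - 1*2) + 1)² = ((-1 - 2) + 1)² = (-3 + 1)² = (-2)² = 4)
(f(-2) + r)*X(-6, -2) = ((4 - 2)²/4 + 4)*(-2) = ((¼)*2² + 4)*(-2) = ((¼)*4 + 4)*(-2) = (1 + 4)*(-2) = 5*(-2) = -10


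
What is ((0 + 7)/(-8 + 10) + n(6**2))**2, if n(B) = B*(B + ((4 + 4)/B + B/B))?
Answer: 7219969/4 ≈ 1.8050e+6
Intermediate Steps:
n(B) = B*(1 + B + 8/B) (n(B) = B*(B + (8/B + 1)) = B*(B + (1 + 8/B)) = B*(1 + B + 8/B))
((0 + 7)/(-8 + 10) + n(6**2))**2 = ((0 + 7)/(-8 + 10) + (8 + 6**2 + (6**2)**2))**2 = (7/2 + (8 + 36 + 36**2))**2 = (7*(1/2) + (8 + 36 + 1296))**2 = (7/2 + 1340)**2 = (2687/2)**2 = 7219969/4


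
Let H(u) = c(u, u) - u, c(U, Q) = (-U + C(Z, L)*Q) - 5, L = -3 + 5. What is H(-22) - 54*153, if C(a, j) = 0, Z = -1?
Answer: -8223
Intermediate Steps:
L = 2
c(U, Q) = -5 - U (c(U, Q) = (-U + 0*Q) - 5 = (-U + 0) - 5 = -U - 5 = -5 - U)
H(u) = -5 - 2*u (H(u) = (-5 - u) - u = -5 - 2*u)
H(-22) - 54*153 = (-5 - 2*(-22)) - 54*153 = (-5 + 44) - 8262 = 39 - 8262 = -8223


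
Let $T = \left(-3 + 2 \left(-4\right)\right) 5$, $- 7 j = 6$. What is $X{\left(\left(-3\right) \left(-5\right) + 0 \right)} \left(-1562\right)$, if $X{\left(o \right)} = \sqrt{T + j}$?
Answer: $- \frac{1562 i \sqrt{2737}}{7} \approx - 11674.0 i$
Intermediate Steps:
$j = - \frac{6}{7}$ ($j = \left(- \frac{1}{7}\right) 6 = - \frac{6}{7} \approx -0.85714$)
$T = -55$ ($T = \left(-3 - 8\right) 5 = \left(-11\right) 5 = -55$)
$X{\left(o \right)} = \frac{i \sqrt{2737}}{7}$ ($X{\left(o \right)} = \sqrt{-55 - \frac{6}{7}} = \sqrt{- \frac{391}{7}} = \frac{i \sqrt{2737}}{7}$)
$X{\left(\left(-3\right) \left(-5\right) + 0 \right)} \left(-1562\right) = \frac{i \sqrt{2737}}{7} \left(-1562\right) = - \frac{1562 i \sqrt{2737}}{7}$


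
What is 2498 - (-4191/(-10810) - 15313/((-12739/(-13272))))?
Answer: 2540903678831/137708590 ≈ 18451.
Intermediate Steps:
2498 - (-4191/(-10810) - 15313/((-12739/(-13272)))) = 2498 - (-4191*(-1/10810) - 15313/((-12739*(-1/13272)))) = 2498 - (4191/10810 - 15313/12739/13272) = 2498 - (4191/10810 - 15313*13272/12739) = 2498 - (4191/10810 - 203234136/12739) = 2498 - 1*(-2196907621011/137708590) = 2498 + 2196907621011/137708590 = 2540903678831/137708590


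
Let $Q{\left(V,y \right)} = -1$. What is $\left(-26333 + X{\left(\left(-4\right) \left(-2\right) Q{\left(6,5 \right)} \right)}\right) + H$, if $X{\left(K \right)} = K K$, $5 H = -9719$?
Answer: $- \frac{141064}{5} \approx -28213.0$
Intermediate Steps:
$H = - \frac{9719}{5}$ ($H = \frac{1}{5} \left(-9719\right) = - \frac{9719}{5} \approx -1943.8$)
$X{\left(K \right)} = K^{2}$
$\left(-26333 + X{\left(\left(-4\right) \left(-2\right) Q{\left(6,5 \right)} \right)}\right) + H = \left(-26333 + \left(\left(-4\right) \left(-2\right) \left(-1\right)\right)^{2}\right) - \frac{9719}{5} = \left(-26333 + \left(8 \left(-1\right)\right)^{2}\right) - \frac{9719}{5} = \left(-26333 + \left(-8\right)^{2}\right) - \frac{9719}{5} = \left(-26333 + 64\right) - \frac{9719}{5} = -26269 - \frac{9719}{5} = - \frac{141064}{5}$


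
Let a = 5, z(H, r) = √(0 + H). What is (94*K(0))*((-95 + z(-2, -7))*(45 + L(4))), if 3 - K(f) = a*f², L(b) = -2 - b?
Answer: -1044810 + 10998*I*√2 ≈ -1.0448e+6 + 15554.0*I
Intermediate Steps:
z(H, r) = √H
K(f) = 3 - 5*f²
(94*K(0))*((-95 + z(-2, -7))*(45 + L(4))) = (94*(3 - 5*0²))*((-95 + √(-2))*(45 + (-2 - 1*4))) = (94*(3 - 5*0))*((-95 + I*√2)*(45 + (-2 - 4))) = (94*(3 + 0))*((-95 + I*√2)*(45 - 6)) = (94*3)*((-95 + I*√2)*39) = 282*(-3705 + 39*I*√2) = -1044810 + 10998*I*√2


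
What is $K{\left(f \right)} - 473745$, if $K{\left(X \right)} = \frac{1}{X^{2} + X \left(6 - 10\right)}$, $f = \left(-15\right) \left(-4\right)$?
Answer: $- \frac{1591783199}{3360} \approx -4.7375 \cdot 10^{5}$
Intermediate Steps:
$f = 60$
$K{\left(X \right)} = \frac{1}{X^{2} - 4 X}$ ($K{\left(X \right)} = \frac{1}{X^{2} + X \left(6 - 10\right)} = \frac{1}{X^{2} + X \left(-4\right)} = \frac{1}{X^{2} - 4 X}$)
$K{\left(f \right)} - 473745 = \frac{1}{60 \left(-4 + 60\right)} - 473745 = \frac{1}{60 \cdot 56} - 473745 = \frac{1}{60} \cdot \frac{1}{56} - 473745 = \frac{1}{3360} - 473745 = - \frac{1591783199}{3360}$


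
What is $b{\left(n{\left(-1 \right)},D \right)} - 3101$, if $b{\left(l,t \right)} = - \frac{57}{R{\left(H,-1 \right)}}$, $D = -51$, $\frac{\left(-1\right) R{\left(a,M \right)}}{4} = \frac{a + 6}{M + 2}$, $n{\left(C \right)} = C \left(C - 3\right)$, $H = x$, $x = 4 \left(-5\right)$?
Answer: $- \frac{173713}{56} \approx -3102.0$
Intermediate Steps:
$x = -20$
$H = -20$
$n{\left(C \right)} = C \left(-3 + C\right)$
$R{\left(a,M \right)} = - \frac{4 \left(6 + a\right)}{2 + M}$ ($R{\left(a,M \right)} = - 4 \frac{a + 6}{M + 2} = - 4 \frac{6 + a}{2 + M} = - \frac{4 \left(6 + a\right)}{2 + M}$)
$b{\left(l,t \right)} = - \frac{57}{56}$ ($b{\left(l,t \right)} = - \frac{57}{4 \frac{1}{2 - 1} \left(-6 - -20\right)} = - \frac{57}{4 \cdot 1^{-1} \left(-6 + 20\right)} = - \frac{57}{4 \cdot 1 \cdot 14} = - \frac{57}{56}$)
$b{\left(n{\left(-1 \right)},D \right)} - 3101 = - \frac{57}{56} - 3101 = - \frac{173713}{56}$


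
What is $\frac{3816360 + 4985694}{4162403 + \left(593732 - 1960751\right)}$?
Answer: $\frac{4401027}{1397692} \approx 3.1488$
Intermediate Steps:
$\frac{3816360 + 4985694}{4162403 + \left(593732 - 1960751\right)} = \frac{8802054}{4162403 + \left(593732 - 1960751\right)} = \frac{8802054}{4162403 - 1367019} = \frac{8802054}{2795384} = 8802054 \cdot \frac{1}{2795384} = \frac{4401027}{1397692}$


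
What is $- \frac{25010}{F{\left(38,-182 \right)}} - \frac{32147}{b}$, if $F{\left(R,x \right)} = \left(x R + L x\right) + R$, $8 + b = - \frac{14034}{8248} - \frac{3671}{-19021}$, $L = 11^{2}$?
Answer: $\frac{1457912443042361}{431114007330} \approx 3381.7$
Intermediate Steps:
$L = 121$
$b = - \frac{745871985}{78442604}$ ($b = -8 - \left(- \frac{3671}{19021} + \frac{7017}{4124}\right) = -8 - \frac{118331153}{78442604} = - \frac{745871985}{78442604} \approx -9.5085$)
$F{\left(R,x \right)} = R + 121 x + R x$ ($F{\left(R,x \right)} = \left(x R + 121 x\right) + R = \left(R x + 121 x\right) + R = \left(121 x + R x\right) + R = R + 121 x + R x$)
$- \frac{25010}{F{\left(38,-182 \right)}} - \frac{32147}{b} = - \frac{25010}{38 + 121 \left(-182\right) + 38 \left(-182\right)} - \frac{32147}{- \frac{745871985}{78442604}} = - \frac{25010}{38 - 22022 - 6916} - - \frac{2521694390788}{745871985} = - \frac{25010}{-28900} + \frac{2521694390788}{745871985} = \left(-25010\right) \left(- \frac{1}{28900}\right) + \frac{2521694390788}{745871985} = \frac{2501}{2890} + \frac{2521694390788}{745871985} = \frac{1457912443042361}{431114007330}$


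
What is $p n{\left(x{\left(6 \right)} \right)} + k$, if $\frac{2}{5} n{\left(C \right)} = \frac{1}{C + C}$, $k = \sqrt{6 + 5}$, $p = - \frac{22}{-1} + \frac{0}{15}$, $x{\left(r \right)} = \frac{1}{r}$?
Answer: $165 + \sqrt{11} \approx 168.32$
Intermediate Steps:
$p = 22$ ($p = \left(-22\right) \left(-1\right) + 0 \cdot \frac{1}{15} = 22 + 0 = 22$)
$k = \sqrt{11} \approx 3.3166$
$n{\left(C \right)} = \frac{5}{4 C}$ ($n{\left(C \right)} = \frac{5}{2 \left(C + C\right)} = \frac{5}{2 \cdot 2 C} = \frac{5 \frac{1}{2 C}}{2} = \frac{5}{4 C}$)
$p n{\left(x{\left(6 \right)} \right)} + k = 22 \frac{5}{4 \cdot \frac{1}{6}} + \sqrt{11} = 22 \frac{5 \frac{1}{\frac{1}{6}}}{4} + \sqrt{11} = 22 \cdot \frac{5}{4} \cdot 6 + \sqrt{11} = 22 \cdot \frac{15}{2} + \sqrt{11} = 165 + \sqrt{11}$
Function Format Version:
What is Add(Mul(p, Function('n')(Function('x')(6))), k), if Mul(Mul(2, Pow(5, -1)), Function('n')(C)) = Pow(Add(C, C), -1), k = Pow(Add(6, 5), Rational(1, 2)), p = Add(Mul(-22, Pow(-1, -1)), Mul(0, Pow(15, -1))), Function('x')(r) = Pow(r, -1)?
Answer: Add(165, Pow(11, Rational(1, 2))) ≈ 168.32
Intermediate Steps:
p = 22 (p = Add(Mul(-22, -1), Mul(0, Rational(1, 15))) = Add(22, 0) = 22)
k = Pow(11, Rational(1, 2)) ≈ 3.3166
Function('n')(C) = Mul(Rational(5, 4), Pow(C, -1)) (Function('n')(C) = Mul(Rational(5, 2), Pow(Add(C, C), -1)) = Mul(Rational(5, 2), Pow(Mul(2, C), -1)) = Mul(Rational(5, 2), Mul(Rational(1, 2), Pow(C, -1))) = Mul(Rational(5, 4), Pow(C, -1)))
Add(Mul(p, Function('n')(Function('x')(6))), k) = Add(Mul(22, Mul(Rational(5, 4), Pow(Pow(6, -1), -1))), Pow(11, Rational(1, 2))) = Add(Mul(22, Mul(Rational(5, 4), Pow(Rational(1, 6), -1))), Pow(11, Rational(1, 2))) = Add(Mul(22, Mul(Rational(5, 4), 6)), Pow(11, Rational(1, 2))) = Add(Mul(22, Rational(15, 2)), Pow(11, Rational(1, 2))) = Add(165, Pow(11, Rational(1, 2)))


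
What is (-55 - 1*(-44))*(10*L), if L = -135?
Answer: 14850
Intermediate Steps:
(-55 - 1*(-44))*(10*L) = (-55 - 1*(-44))*(10*(-135)) = (-55 + 44)*(-1350) = -11*(-1350) = 14850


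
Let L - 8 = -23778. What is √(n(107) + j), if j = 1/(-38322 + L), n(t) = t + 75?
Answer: √485931949/1634 ≈ 13.491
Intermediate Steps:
L = -23770 (L = 8 - 23778 = -23770)
n(t) = 75 + t
j = -1/62092 (j = 1/(-38322 - 23770) = 1/(-62092) = -1/62092 ≈ -1.6105e-5)
√(n(107) + j) = √((75 + 107) - 1/62092) = √(182 - 1/62092) = √(11300743/62092) = √485931949/1634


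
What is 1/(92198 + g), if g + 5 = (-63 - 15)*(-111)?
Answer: 1/100851 ≈ 9.9156e-6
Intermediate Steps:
g = 8653 (g = -5 + (-63 - 15)*(-111) = -5 - 78*(-111) = -5 + 8658 = 8653)
1/(92198 + g) = 1/(92198 + 8653) = 1/100851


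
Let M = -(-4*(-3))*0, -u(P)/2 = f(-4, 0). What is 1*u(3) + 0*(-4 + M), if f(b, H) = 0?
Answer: 0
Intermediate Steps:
u(P) = 0 (u(P) = -2*0 = 0)
M = 0 (M = -12*0 = -1*0 = 0)
1*u(3) + 0*(-4 + M) = 1*0 + 0*(-4 + 0) = 0 + 0*(-4) = 0 + 0 = 0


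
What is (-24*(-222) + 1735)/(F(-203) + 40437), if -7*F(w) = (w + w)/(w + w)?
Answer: 49441/283058 ≈ 0.17467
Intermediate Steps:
F(w) = -1/7 (F(w) = -(w + w)/(7*(w + w)) = -2*w/(7*(2*w)) = -2*w*1/(2*w)/7 = -1/7*1 = -1/7)
(-24*(-222) + 1735)/(F(-203) + 40437) = (-24*(-222) + 1735)/(-1/7 + 40437) = (5328 + 1735)/(283058/7) = 7063*(7/283058) = 49441/283058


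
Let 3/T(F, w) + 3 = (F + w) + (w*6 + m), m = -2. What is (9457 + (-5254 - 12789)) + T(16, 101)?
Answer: -6164745/718 ≈ -8586.0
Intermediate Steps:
T(F, w) = 3/(-5 + F + 7*w) (T(F, w) = 3/(-3 + ((F + w) + (w*6 - 2))) = 3/(-3 + ((F + w) + (6*w - 2))) = 3/(-3 + ((F + w) + (-2 + 6*w))) = 3/(-3 + (-2 + F + 7*w)) = 3/(-5 + F + 7*w))
(9457 + (-5254 - 12789)) + T(16, 101) = (9457 + (-5254 - 12789)) + 3/(-5 + 16 + 7*101) = (9457 - 18043) + 3/(-5 + 16 + 707) = -8586 + 3/718 = -6164745/718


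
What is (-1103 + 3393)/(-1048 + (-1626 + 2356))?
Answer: -1145/159 ≈ -7.2013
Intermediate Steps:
(-1103 + 3393)/(-1048 + (-1626 + 2356)) = 2290/(-1048 + 730) = 2290/(-318) = 2290*(-1/318) = -1145/159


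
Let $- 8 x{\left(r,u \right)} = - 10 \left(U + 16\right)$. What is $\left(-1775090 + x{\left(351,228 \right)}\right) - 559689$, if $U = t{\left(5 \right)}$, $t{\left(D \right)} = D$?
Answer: $- \frac{9339011}{4} \approx -2.3348 \cdot 10^{6}$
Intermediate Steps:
$U = 5$
$x{\left(r,u \right)} = \frac{105}{4}$ ($x{\left(r,u \right)} = - \frac{\left(-10\right) \left(5 + 16\right)}{8} = - \frac{\left(-10\right) 21}{8} = \left(- \frac{1}{8}\right) \left(-210\right) = \frac{105}{4}$)
$\left(-1775090 + x{\left(351,228 \right)}\right) - 559689 = \left(-1775090 + \frac{105}{4}\right) - 559689 = - \frac{7100255}{4} - 559689 = - \frac{9339011}{4}$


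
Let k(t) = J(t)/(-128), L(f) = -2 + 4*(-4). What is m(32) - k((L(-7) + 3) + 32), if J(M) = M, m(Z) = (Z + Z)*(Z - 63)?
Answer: -253935/128 ≈ -1983.9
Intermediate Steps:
m(Z) = 2*Z*(-63 + Z) (m(Z) = (2*Z)*(-63 + Z) = 2*Z*(-63 + Z))
L(f) = -18 (L(f) = -2 - 16 = -18)
k(t) = -t/128 (k(t) = t/(-128) = t*(-1/128) = -t/128)
m(32) - k((L(-7) + 3) + 32) = 2*32*(-63 + 32) - (-1)*((-18 + 3) + 32)/128 = 2*32*(-31) - (-1)*(-15 + 32)/128 = -1984 - (-1)*17/128 = -1984 - 1*(-17/128) = -1984 + 17/128 = -253935/128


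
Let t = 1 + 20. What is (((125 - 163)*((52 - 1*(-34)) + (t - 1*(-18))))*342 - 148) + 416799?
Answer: -1207849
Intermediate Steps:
t = 21
(((125 - 163)*((52 - 1*(-34)) + (t - 1*(-18))))*342 - 148) + 416799 = (((125 - 163)*((52 - 1*(-34)) + (21 - 1*(-18))))*342 - 148) + 416799 = (-38*((52 + 34) + (21 + 18))*342 - 148) + 416799 = (-38*(86 + 39)*342 - 148) + 416799 = (-38*125*342 - 148) + 416799 = (-4750*342 - 148) + 416799 = (-1624500 - 148) + 416799 = -1624648 + 416799 = -1207849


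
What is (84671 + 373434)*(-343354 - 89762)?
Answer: -198412605180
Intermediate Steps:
(84671 + 373434)*(-343354 - 89762) = 458105*(-433116) = -198412605180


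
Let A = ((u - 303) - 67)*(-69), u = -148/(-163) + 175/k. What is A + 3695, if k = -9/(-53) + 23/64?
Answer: 371249377/58517 ≈ 6344.3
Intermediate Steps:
k = 1795/3392 (k = -9*(-1/53) + 23*(1/64) = 9/53 + 23/64 = 1795/3392 ≈ 0.52919)
u = 19404492/58517 (u = -148/(-163) + 175/(1795/3392) = -148*(-1/163) + 175*(3392/1795) = 148/163 + 118720/359 = 19404492/58517 ≈ 331.60)
A = 155029062/58517 (A = ((19404492/58517 - 303) - 67)*(-69) = (1673841/58517 - 67)*(-69) = -2246798/58517*(-69) = 155029062/58517 ≈ 2649.3)
A + 3695 = 155029062/58517 + 3695 = 371249377/58517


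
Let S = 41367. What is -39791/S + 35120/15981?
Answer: 272303023/220362009 ≈ 1.2357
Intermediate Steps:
-39791/S + 35120/15981 = -39791/41367 + 35120/15981 = 272303023/220362009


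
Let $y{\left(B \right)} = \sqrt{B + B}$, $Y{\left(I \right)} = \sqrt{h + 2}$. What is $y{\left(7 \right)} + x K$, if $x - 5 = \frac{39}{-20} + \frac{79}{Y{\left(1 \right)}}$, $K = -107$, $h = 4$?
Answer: $- \frac{6527}{20} + \sqrt{14} - \frac{8453 \sqrt{6}}{6} \approx -3773.5$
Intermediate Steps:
$Y{\left(I \right)} = \sqrt{6}$ ($Y{\left(I \right)} = \sqrt{4 + 2} = \sqrt{6}$)
$y{\left(B \right)} = \sqrt{2} \sqrt{B}$ ($y{\left(B \right)} = \sqrt{2 B} = \sqrt{2} \sqrt{B}$)
$x = \frac{61}{20} + \frac{79 \sqrt{6}}{6}$ ($x = 5 + \left(\frac{39}{-20} + \frac{79}{\sqrt{6}}\right) = 5 + \left(39 \left(- \frac{1}{20}\right) + 79 \frac{\sqrt{6}}{6}\right) = 5 - \left(\frac{39}{20} - \frac{79 \sqrt{6}}{6}\right) = \frac{61}{20} + \frac{79 \sqrt{6}}{6} \approx 35.302$)
$y{\left(7 \right)} + x K = \sqrt{2} \sqrt{7} + \left(\frac{61}{20} + \frac{79 \sqrt{6}}{6}\right) \left(-107\right) = \sqrt{14} - \left(\frac{6527}{20} + \frac{8453 \sqrt{6}}{6}\right) = - \frac{6527}{20} + \sqrt{14} - \frac{8453 \sqrt{6}}{6}$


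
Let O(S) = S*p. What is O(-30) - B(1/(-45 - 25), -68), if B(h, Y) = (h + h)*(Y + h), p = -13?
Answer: 950739/2450 ≈ 388.06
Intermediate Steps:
O(S) = -13*S (O(S) = S*(-13) = -13*S)
B(h, Y) = 2*h*(Y + h) (B(h, Y) = (2*h)*(Y + h) = 2*h*(Y + h))
O(-30) - B(1/(-45 - 25), -68) = -13*(-30) - 2*(-68 + 1/(-45 - 25))/(-45 - 25) = 390 - 2*(-68 + 1/(-70))/(-70) = 390 - 2*(-1)*(-68 - 1/70)/70 = 390 - 2*(-1)*(-4761)/(70*70) = 390 - 1*4761/2450 = 390 - 4761/2450 = 950739/2450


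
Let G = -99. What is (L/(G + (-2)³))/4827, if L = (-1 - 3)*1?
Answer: 4/516489 ≈ 7.7446e-6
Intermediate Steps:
L = -4 (L = -4*1 = -4)
(L/(G + (-2)³))/4827 = (-4/(-99 + (-2)³))/4827 = (-4/(-99 - 8))*(1/4827) = (-4/(-107))*(1/4827) = -1/107*(-4)*(1/4827) = (4/107)*(1/4827) = 4/516489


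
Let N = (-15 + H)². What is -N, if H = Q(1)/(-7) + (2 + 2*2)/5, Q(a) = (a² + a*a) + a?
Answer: -248004/1225 ≈ -202.45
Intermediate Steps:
Q(a) = a + 2*a² (Q(a) = (a² + a²) + a = 2*a² + a = a + 2*a²)
H = 27/35 (H = (1*(1 + 2*1))/(-7) + (2 + 2*2)/5 = (1*(1 + 2))*(-⅐) + (2 + 4)*(⅕) = (1*3)*(-⅐) + 6*(⅕) = 3*(-⅐) + 6/5 = -3/7 + 6/5 = 27/35 ≈ 0.77143)
N = 248004/1225 (N = (-15 + 27/35)² = (-498/35)² = 248004/1225 ≈ 202.45)
-N = -1*248004/1225 = -248004/1225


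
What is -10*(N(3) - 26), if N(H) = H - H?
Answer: 260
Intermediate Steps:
N(H) = 0
-10*(N(3) - 26) = -10*(0 - 26) = -10*(-26) = 260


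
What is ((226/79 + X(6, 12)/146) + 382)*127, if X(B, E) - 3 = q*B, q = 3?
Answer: 563961661/11534 ≈ 48896.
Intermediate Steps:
X(B, E) = 3 + 3*B
((226/79 + X(6, 12)/146) + 382)*127 = ((226/79 + (3 + 3*6)/146) + 382)*127 = ((226*(1/79) + (3 + 18)*(1/146)) + 382)*127 = ((226/79 + 21*(1/146)) + 382)*127 = ((226/79 + 21/146) + 382)*127 = (34655/11534 + 382)*127 = (4440643/11534)*127 = 563961661/11534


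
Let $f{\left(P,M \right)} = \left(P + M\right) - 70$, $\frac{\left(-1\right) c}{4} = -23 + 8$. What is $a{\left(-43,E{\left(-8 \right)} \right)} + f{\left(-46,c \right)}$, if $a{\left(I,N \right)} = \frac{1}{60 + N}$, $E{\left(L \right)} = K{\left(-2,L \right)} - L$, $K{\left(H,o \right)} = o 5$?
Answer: $- \frac{1567}{28} \approx -55.964$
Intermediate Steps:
$K{\left(H,o \right)} = 5 o$
$E{\left(L \right)} = 4 L$ ($E{\left(L \right)} = 5 L - L = 4 L$)
$c = 60$ ($c = - 4 \left(-23 + 8\right) = \left(-4\right) \left(-15\right) = 60$)
$f{\left(P,M \right)} = -70 + M + P$ ($f{\left(P,M \right)} = \left(M + P\right) - 70 = -70 + M + P$)
$a{\left(-43,E{\left(-8 \right)} \right)} + f{\left(-46,c \right)} = \frac{1}{60 + 4 \left(-8\right)} - 56 = \frac{1}{60 - 32} - 56 = \frac{1}{28} - 56 = - \frac{1567}{28}$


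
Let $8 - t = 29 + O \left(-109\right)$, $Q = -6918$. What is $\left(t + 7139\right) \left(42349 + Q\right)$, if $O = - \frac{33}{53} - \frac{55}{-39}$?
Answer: $\frac{527580274298}{2067} \approx 2.5524 \cdot 10^{8}$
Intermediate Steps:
$O = \frac{1628}{2067}$ ($O = \left(-33\right) \frac{1}{53} - - \frac{55}{39} = - \frac{33}{53} + \frac{55}{39} = \frac{1628}{2067} \approx 0.78761$)
$t = \frac{134045}{2067}$ ($t = 8 - \left(29 + \frac{1628}{2067} \left(-109\right)\right) = 8 - \left(29 - \frac{177452}{2067}\right) = 8 - - \frac{117509}{2067} = 8 + \frac{117509}{2067} = \frac{134045}{2067} \approx 64.85$)
$\left(t + 7139\right) \left(42349 + Q\right) = \left(\frac{134045}{2067} + 7139\right) \left(42349 - 6918\right) = \frac{14890358}{2067} \cdot 35431 = \frac{527580274298}{2067}$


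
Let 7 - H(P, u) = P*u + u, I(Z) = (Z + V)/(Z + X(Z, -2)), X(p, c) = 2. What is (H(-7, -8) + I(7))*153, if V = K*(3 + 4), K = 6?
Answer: -5440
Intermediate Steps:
V = 42 (V = 6*(3 + 4) = 6*7 = 42)
I(Z) = (42 + Z)/(2 + Z) (I(Z) = (Z + 42)/(Z + 2) = (42 + Z)/(2 + Z))
H(P, u) = 7 - u - P*u (H(P, u) = 7 - (P*u + u) = 7 - (u + P*u) = 7 + (-u - P*u) = 7 - u - P*u)
(H(-7, -8) + I(7))*153 = ((7 - 1*(-8) - 1*(-7)*(-8)) + (42 + 7)/(2 + 7))*153 = ((7 + 8 - 56) + 49/9)*153 = (-41 + (⅑)*49)*153 = (-41 + 49/9)*153 = -320/9*153 = -5440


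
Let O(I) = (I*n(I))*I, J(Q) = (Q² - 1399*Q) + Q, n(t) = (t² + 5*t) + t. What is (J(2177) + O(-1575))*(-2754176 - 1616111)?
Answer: -26790122314999194046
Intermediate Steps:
n(t) = t² + 6*t
J(Q) = Q² - 1398*Q
O(I) = I³*(6 + I) (O(I) = (I*(I*(6 + I)))*I = (I²*(6 + I))*I = I³*(6 + I))
(J(2177) + O(-1575))*(-2754176 - 1616111) = (2177*(-1398 + 2177) + (-1575)³*(6 - 1575))*(-2754176 - 1616111) = (2177*779 - 3906984375*(-1569))*(-4370287) = (1695883 + 6130058484375)*(-4370287) = 6130060180258*(-4370287) = -26790122314999194046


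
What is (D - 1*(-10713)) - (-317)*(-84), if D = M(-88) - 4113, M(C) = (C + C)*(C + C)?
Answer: 10948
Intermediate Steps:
M(C) = 4*C**2 (M(C) = (2*C)*(2*C) = 4*C**2)
D = 26863 (D = 4*(-88)**2 - 4113 = 4*7744 - 4113 = 30976 - 4113 = 26863)
(D - 1*(-10713)) - (-317)*(-84) = (26863 - 1*(-10713)) - (-317)*(-84) = (26863 + 10713) - 1*26628 = 37576 - 26628 = 10948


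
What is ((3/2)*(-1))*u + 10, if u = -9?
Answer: 47/2 ≈ 23.500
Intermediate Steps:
((3/2)*(-1))*u + 10 = ((3/2)*(-1))*(-9) + 10 = -3/2*(-9) + 10 = 27/2 + 10 = 47/2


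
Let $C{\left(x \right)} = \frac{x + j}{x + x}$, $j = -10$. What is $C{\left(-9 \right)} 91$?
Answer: $\frac{1729}{18} \approx 96.056$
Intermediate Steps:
$C{\left(x \right)} = \frac{-10 + x}{2 x}$ ($C{\left(x \right)} = \frac{x - 10}{x + x} = \frac{-10 + x}{2 x}$)
$C{\left(-9 \right)} 91 = \frac{-10 - 9}{2 \left(-9\right)} 91 = \frac{1}{2} \left(- \frac{1}{9}\right) \left(-19\right) 91 = \frac{19}{18} \cdot 91 = \frac{1729}{18}$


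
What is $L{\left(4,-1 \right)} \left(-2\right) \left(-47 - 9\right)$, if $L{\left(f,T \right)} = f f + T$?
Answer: $1680$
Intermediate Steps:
$L{\left(f,T \right)} = T + f^{2}$ ($L{\left(f,T \right)} = f^{2} + T = T + f^{2}$)
$L{\left(4,-1 \right)} \left(-2\right) \left(-47 - 9\right) = \left(-1 + 4^{2}\right) \left(-2\right) \left(-47 - 9\right) = \left(-1 + 16\right) \left(-2\right) \left(-56\right) = 15 \left(-2\right) \left(-56\right) = \left(-30\right) \left(-56\right) = 1680$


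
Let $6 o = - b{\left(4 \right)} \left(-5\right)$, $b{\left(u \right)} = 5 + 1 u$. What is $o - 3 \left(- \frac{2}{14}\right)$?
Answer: $\frac{111}{14} \approx 7.9286$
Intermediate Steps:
$b{\left(u \right)} = 5 + u$
$o = \frac{15}{2}$ ($o = \frac{- (5 + 4) \left(-5\right)}{6} = \frac{\left(-1\right) 9 \left(-5\right)}{6} = \frac{\left(-9\right) \left(-5\right)}{6} = \frac{1}{6} \cdot 45 = \frac{15}{2} \approx 7.5$)
$o - 3 \left(- \frac{2}{14}\right) = \frac{15}{2} - 3 \left(- \frac{2}{14}\right) = \frac{15}{2} - 3 \left(\left(-2\right) \frac{1}{14}\right) = \frac{15}{2} - - \frac{3}{7} = \frac{15}{2} + \frac{3}{7} = \frac{111}{14}$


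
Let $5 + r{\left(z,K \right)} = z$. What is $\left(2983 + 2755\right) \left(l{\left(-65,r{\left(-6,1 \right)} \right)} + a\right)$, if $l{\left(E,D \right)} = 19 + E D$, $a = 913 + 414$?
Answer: $11826018$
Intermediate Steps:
$r{\left(z,K \right)} = -5 + z$
$a = 1327$
$l{\left(E,D \right)} = 19 + D E$
$\left(2983 + 2755\right) \left(l{\left(-65,r{\left(-6,1 \right)} \right)} + a\right) = \left(2983 + 2755\right) \left(\left(19 + \left(-5 - 6\right) \left(-65\right)\right) + 1327\right) = 5738 \left(\left(19 - -715\right) + 1327\right) = 5738 \left(\left(19 + 715\right) + 1327\right) = 5738 \left(734 + 1327\right) = 5738 \cdot 2061 = 11826018$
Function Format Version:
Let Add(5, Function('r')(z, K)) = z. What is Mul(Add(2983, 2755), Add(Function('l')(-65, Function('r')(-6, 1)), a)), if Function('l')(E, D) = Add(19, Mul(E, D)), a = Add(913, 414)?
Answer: 11826018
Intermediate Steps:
Function('r')(z, K) = Add(-5, z)
a = 1327
Function('l')(E, D) = Add(19, Mul(D, E))
Mul(Add(2983, 2755), Add(Function('l')(-65, Function('r')(-6, 1)), a)) = Mul(Add(2983, 2755), Add(Add(19, Mul(Add(-5, -6), -65)), 1327)) = Mul(5738, Add(Add(19, Mul(-11, -65)), 1327)) = Mul(5738, Add(Add(19, 715), 1327)) = Mul(5738, Add(734, 1327)) = Mul(5738, 2061) = 11826018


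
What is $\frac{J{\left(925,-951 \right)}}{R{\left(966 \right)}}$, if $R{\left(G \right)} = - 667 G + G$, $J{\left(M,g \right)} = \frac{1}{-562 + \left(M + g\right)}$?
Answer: $\frac{1}{378293328} \approx 2.6434 \cdot 10^{-9}$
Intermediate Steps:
$J{\left(M,g \right)} = \frac{1}{-562 + M + g}$
$R{\left(G \right)} = - 666 G$
$\frac{J{\left(925,-951 \right)}}{R{\left(966 \right)}} = \frac{1}{\left(-562 + 925 - 951\right) \left(\left(-666\right) 966\right)} = \frac{1}{\left(-588\right) \left(-643356\right)} = \left(- \frac{1}{588}\right) \left(- \frac{1}{643356}\right) = \frac{1}{378293328}$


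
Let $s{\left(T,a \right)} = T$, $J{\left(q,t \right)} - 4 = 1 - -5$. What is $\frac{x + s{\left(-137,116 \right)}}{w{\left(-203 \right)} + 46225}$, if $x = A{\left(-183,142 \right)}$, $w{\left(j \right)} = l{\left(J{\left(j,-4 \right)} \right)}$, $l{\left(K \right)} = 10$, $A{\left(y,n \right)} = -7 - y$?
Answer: $\frac{39}{46235} \approx 0.00084352$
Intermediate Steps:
$J{\left(q,t \right)} = 10$ ($J{\left(q,t \right)} = 4 + \left(1 - -5\right) = 4 + \left(1 + 5\right) = 4 + 6 = 10$)
$w{\left(j \right)} = 10$
$x = 176$ ($x = -7 - -183 = -7 + 183 = 176$)
$\frac{x + s{\left(-137,116 \right)}}{w{\left(-203 \right)} + 46225} = \frac{176 - 137}{10 + 46225} = \frac{39}{46235}$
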